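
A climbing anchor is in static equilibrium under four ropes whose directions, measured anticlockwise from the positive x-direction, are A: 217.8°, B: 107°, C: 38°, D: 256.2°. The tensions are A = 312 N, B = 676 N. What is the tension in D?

T_D ≈ 1020 N

Resolve: ΣF_x = 312 cos 217.8° + 676 cos 107° + T_C cos 38° + T_D cos 256.2° = 0.
        ΣF_y = 312 sin 217.8° + 676 sin 107° + T_C sin 38° + T_D sin 256.2° = 0.
The known terms sum to (-444.2, 455.2) N, so 0.7880 T_C − 0.2385 T_D = 444.2 and 0.6157 T_C − 0.9711 T_D = -455.2.
Solving simultaneously: T_C = 873.1 N, T_D = 1022 N.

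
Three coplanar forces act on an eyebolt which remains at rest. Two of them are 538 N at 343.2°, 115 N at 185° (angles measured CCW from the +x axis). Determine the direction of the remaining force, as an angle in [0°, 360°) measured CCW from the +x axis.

θ ≈ 158°

Sum the known components: ΣF_x = 400.5 N, ΣF_y = -165.5 N.
For equilibrium the remaining force must supply (−ΣF_x, −ΣF_y) = (-400.5, 165.5) N.
Magnitude = √((-400.5)² + (165.5)²) = 433.3 N; direction = atan2(165.5, -400.5) = 157.5°.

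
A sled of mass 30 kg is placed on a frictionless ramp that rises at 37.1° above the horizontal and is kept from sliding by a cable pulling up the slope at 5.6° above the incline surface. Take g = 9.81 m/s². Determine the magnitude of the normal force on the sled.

Take axes along and perpendicular to the incline. Weight components: W sin 37.1° = 177.5 N down-slope, W cos 37.1° = 234.7 N into the surface.
Along incline: T cos 5.6° = W sin 37.1° → T = 178.4 N.
Perpendicular: N = W cos 37.1° − T sin 5.6° = 217.3 N.

N ≈ 217 N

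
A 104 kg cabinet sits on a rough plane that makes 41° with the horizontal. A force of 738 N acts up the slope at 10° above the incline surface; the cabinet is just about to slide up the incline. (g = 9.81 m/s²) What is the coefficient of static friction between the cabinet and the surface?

On the verge of sliding up the incline, friction is at its maximum μN and acts down the slope.
Perpendicular to incline: N = W cos 41° − P sin 10° = 770 − 128.2 = 641.8 N.
Along incline: P cos 10° − μN = W sin 41° → μ = −(W sin 41° − P cos 10°) / N = 0.08951.

μ ≈ 0.0895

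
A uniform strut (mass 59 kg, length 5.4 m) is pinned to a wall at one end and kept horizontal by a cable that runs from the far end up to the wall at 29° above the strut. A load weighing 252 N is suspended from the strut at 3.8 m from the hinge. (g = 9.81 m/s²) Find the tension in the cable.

Take torques about the hinge: T sin 29° · 5.4 = 59×9.81×2.7 + 252×3.8 = 2520.3 N·m.
So T = 2520.3 / (0.4848 × 5.4) = 962.7 N.

T ≈ 963 N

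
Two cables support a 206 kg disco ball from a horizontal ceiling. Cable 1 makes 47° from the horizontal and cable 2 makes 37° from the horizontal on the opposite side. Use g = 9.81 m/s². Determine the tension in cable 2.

Weight W = 206 × 9.81 = 2021 N acts straight down.
Horizontal: T_1 cos 47° = T_2 cos 37°  →  T_1 = 1.171 T_2.
Vertical: T_1 sin 47° + T_2 sin 37° = 2021.
Substituting the horizontal relation into the vertical equation gives 1.458 T_2 = 2021, so T_2 = 1386 N.

T_2 ≈ 1390 N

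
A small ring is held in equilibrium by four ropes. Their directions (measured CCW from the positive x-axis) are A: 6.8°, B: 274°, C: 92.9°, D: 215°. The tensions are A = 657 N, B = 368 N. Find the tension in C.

Resolve: ΣF_x = 657 cos 6.8° + 368 cos 274° + T_C cos 92.9° + T_D cos 215° = 0.
        ΣF_y = 657 sin 6.8° + 368 sin 274° + T_C sin 92.9° + T_D sin 215° = 0.
The known terms sum to (678, -289.3) N, so -0.0506 T_C − 0.8192 T_D = -678 and 0.9987 T_C − 0.5736 T_D = 289.3.
Solving simultaneously: T_C = 738.9 N, T_D = 782.1 N.

T_C ≈ 739 N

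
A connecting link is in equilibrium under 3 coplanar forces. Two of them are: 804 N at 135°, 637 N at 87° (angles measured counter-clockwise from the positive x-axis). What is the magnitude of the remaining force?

Sum the known components: ΣF_x = -535.2 N, ΣF_y = 1205 N.
For equilibrium the remaining force must supply (−ΣF_x, −ΣF_y) = (535.2, -1205) N.
Magnitude = √((535.2)² + (-1205)²) = 1318 N; direction = atan2(-1205, 535.2) = 294.0°.

F ≈ 1320 N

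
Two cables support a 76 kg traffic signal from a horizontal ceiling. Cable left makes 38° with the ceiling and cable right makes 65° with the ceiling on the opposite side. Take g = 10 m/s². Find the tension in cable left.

Weight W = 76 × 10 = 760 N acts straight down.
Horizontal: T_left cos 38° = T_right cos 65°  →  T_right = 1.865 T_left.
Vertical: T_left sin 38° + T_right sin 65° = 760.
Substituting the horizontal relation into the vertical equation gives 2.306 T_left = 760, so T_left = 329.6 N.

T_left ≈ 330 N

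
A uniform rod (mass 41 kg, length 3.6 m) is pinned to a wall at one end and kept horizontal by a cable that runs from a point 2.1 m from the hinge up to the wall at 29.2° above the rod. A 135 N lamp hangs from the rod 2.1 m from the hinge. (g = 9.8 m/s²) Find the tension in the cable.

Take torques about the hinge: T sin 29.2° · 2.1 = 41×9.8×1.8 + 135×2.1 = 1006.7 N·m.
So T = 1006.7 / (0.4879 × 2.1) = 982.66 N.

T ≈ 983 N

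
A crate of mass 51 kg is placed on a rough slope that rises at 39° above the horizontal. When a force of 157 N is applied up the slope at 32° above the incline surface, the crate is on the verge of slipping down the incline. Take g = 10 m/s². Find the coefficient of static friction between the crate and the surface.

On the verge of sliding down the incline, friction is at its maximum μN and acts up the slope.
Perpendicular to incline: N = W cos 39° − P sin 32° = 396.3 − 83.2 = 313.1 N.
Along incline: P cos 32° + μN = W sin 39° → μ = (W sin 39° − P cos 32°) / N = 0.5997.

μ ≈ 0.600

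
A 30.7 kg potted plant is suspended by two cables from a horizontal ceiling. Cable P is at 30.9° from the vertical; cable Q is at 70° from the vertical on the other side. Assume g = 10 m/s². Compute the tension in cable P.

Angles from the horizontal: cable P is 90° − 30.9° = 59.1°, cable Q is 90° − 70° = 20°.
Weight W = 30.7 × 10 = 307 N acts straight down.
Horizontal: T_P cos 59.1° = T_Q cos 20°  →  T_Q = 0.5465 T_P.
Vertical: T_P sin 59.1° + T_Q sin 20° = 307.
Substituting the horizontal relation into the vertical equation gives 1.045 T_P = 307, so T_P = 293.8 N.

T_P ≈ 294 N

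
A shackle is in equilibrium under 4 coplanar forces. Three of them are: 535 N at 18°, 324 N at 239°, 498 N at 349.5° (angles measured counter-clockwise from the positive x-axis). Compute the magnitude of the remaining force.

Sum the known components: ΣF_x = 831.6 N, ΣF_y = -203.2 N.
For equilibrium the remaining force must supply (−ΣF_x, −ΣF_y) = (-831.6, 203.2) N.
Magnitude = √((-831.6)² + (203.2)²) = 856.1 N; direction = atan2(203.2, -831.6) = 166.3°.

F ≈ 856 N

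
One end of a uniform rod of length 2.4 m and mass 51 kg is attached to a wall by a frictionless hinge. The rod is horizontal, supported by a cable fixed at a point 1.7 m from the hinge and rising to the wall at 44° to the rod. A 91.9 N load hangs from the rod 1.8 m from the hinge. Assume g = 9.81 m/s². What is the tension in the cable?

T ≈ 648 N

Take torques about the hinge: T sin 44° · 1.7 = 51×9.81×1.2 + 91.9×1.8 = 765.79 N·m.
So T = 765.79 / (0.6947 × 1.7) = 648.47 N.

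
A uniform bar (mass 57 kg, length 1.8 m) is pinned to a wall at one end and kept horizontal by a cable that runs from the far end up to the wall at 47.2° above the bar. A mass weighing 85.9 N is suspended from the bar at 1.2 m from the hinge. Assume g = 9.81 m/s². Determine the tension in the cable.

T ≈ 459 N

Take torques about the hinge: T sin 47.2° · 1.8 = 57×9.81×0.9 + 85.9×1.2 = 606.33 N·m.
So T = 606.33 / (0.7337 × 1.8) = 459.09 N.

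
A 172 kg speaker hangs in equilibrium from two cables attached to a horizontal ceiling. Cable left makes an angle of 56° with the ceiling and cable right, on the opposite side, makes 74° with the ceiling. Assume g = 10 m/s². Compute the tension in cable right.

Weight W = 172 × 10 = 1720 N acts straight down.
Horizontal: T_left cos 56° = T_right cos 74°  →  T_left = 0.4929 T_right.
Vertical: T_left sin 56° + T_right sin 74° = 1720.
Substituting the horizontal relation into the vertical equation gives 1.37 T_right = 1720, so T_right = 1256 N.

T_right ≈ 1260 N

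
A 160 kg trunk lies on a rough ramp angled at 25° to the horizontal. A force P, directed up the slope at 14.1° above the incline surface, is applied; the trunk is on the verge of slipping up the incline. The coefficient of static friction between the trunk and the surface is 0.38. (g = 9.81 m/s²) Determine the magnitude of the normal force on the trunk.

On the verge of sliding up the incline, friction equals μN and acts down the slope.
Perpendicular: N + P sin 14.1° = W cos 25° = 1423 N.
Along incline: P cos 14.1° = W sin 25° + μN  with W sin 25° = 663.3 N.
Solving the pair for P and N: P = 1133 N, N = 1146 N (and f = μN = 435.7 N).

N ≈ 1150 N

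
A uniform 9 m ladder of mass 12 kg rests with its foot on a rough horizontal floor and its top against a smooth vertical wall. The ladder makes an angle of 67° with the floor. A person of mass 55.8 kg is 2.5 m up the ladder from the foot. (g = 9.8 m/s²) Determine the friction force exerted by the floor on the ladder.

Torques about the foot: N_wall · 9 sin 67° = 12×9.8×4.5 cos 67° + 55.8×9.8×2.5 cos 67° → N_wall = 89.437 N.
ΣF_x = 0: f_floor = N_wall = 89.437 N.

f ≈ 89.4 N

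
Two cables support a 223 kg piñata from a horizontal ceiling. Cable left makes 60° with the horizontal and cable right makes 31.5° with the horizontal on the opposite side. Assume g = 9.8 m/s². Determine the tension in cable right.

T_right ≈ 1090 N

Weight W = 223 × 9.8 = 2185 N acts straight down.
Horizontal: T_left cos 60° = T_right cos 31.5°  →  T_left = 1.705 T_right.
Vertical: T_left sin 60° + T_right sin 31.5° = 2185.
Substituting the horizontal relation into the vertical equation gives 1.999 T_right = 2185, so T_right = 1093 N.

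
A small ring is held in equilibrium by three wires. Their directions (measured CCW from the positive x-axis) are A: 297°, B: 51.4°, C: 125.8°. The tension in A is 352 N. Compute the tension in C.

T_C ≈ 333 N

Resolve: ΣF_x = 352 cos 297° + T_B cos 51.4° + T_C cos 125.8° = 0.
        ΣF_y = 352 sin 297° + T_B sin 51.4° + T_C sin 125.8° = 0.
The known terms sum to (159.8, -313.6) N, so 0.6239 T_B − 0.5850 T_C = -159.8 and 0.7815 T_B + 0.8111 T_C = 313.6.
Solving simultaneously: T_B = 55.91 N, T_C = 332.8 N.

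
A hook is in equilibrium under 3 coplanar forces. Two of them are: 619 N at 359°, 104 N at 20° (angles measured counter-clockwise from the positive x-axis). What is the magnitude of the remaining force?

F ≈ 717 N

Sum the known components: ΣF_x = 716.6 N, ΣF_y = 24.77 N.
For equilibrium the remaining force must supply (−ΣF_x, −ΣF_y) = (-716.6, -24.77) N.
Magnitude = √((-716.6)² + (-24.77)²) = 717.1 N; direction = atan2(-24.77, -716.6) = 182.0°.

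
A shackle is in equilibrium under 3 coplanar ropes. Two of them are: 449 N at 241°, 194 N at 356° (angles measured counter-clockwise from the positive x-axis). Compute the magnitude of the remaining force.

Sum the known components: ΣF_x = -24.15 N, ΣF_y = -406.2 N.
For equilibrium the remaining force must supply (−ΣF_x, −ΣF_y) = (24.15, 406.2) N.
Magnitude = √((24.15)² + (406.2)²) = 407 N; direction = atan2(406.2, 24.15) = 86.6°.

F ≈ 407 N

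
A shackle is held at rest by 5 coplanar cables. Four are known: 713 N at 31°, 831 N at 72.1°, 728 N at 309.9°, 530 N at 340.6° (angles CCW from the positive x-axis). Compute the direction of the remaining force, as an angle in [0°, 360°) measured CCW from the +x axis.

θ ≈ 193°

Sum the known components: ΣF_x = 1833 N, ΣF_y = 423.5 N.
For equilibrium the remaining force must supply (−ΣF_x, −ΣF_y) = (-1833, -423.5) N.
Magnitude = √((-1833)² + (-423.5)²) = 1882 N; direction = atan2(-423.5, -1833) = 193.0°.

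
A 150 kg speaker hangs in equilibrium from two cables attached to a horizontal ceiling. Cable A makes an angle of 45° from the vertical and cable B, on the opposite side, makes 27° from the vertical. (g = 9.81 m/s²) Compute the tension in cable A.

Angles from the horizontal: cable A is 90° − 45° = 45°, cable B is 90° − 27° = 63°.
Weight W = 150 × 9.81 = 1472 N acts straight down.
Horizontal: T_A cos 45° = T_B cos 63°  →  T_B = 1.558 T_A.
Vertical: T_A sin 45° + T_B sin 63° = 1472.
Substituting the horizontal relation into the vertical equation gives 2.095 T_A = 1472, so T_A = 702.4 N.

T_A ≈ 702 N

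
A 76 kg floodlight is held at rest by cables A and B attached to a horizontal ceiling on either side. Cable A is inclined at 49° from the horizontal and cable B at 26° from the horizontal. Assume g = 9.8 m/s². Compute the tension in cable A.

T_A ≈ 693 N

Weight W = 76 × 9.8 = 744.8 N acts straight down.
Horizontal: T_A cos 49° = T_B cos 26°  →  T_B = 0.7299 T_A.
Vertical: T_A sin 49° + T_B sin 26° = 744.8.
Substituting the horizontal relation into the vertical equation gives 1.075 T_A = 744.8, so T_A = 693 N.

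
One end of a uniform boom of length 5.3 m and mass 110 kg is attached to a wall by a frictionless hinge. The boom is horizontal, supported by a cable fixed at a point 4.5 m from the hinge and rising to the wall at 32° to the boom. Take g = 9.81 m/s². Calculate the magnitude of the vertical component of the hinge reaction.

Take torques about the hinge: T sin 32° · 4.5 = 110×9.81×2.65 = 2859.6 N·m.
So T = 2859.6 / (0.5299 × 4.5) = 1199.2 N.
ΣF_y = 0: H_y = (110×9.81) − T sin 32° = 1079.1 − 635.47 = 443.63 N.

|H_y| ≈ 444 N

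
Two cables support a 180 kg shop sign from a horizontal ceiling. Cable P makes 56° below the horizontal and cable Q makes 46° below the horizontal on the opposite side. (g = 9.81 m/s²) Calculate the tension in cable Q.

Weight W = 180 × 9.81 = 1766 N acts straight down.
Horizontal: T_P cos 56° = T_Q cos 46°  →  T_P = 1.242 T_Q.
Vertical: T_P sin 56° + T_Q sin 46° = 1766.
Substituting the horizontal relation into the vertical equation gives 1.749 T_Q = 1766, so T_Q = 1009 N.

T_Q ≈ 1010 N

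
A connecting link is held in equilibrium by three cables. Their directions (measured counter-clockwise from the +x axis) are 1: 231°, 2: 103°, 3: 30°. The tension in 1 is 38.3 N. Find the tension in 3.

T_3 ≈ 31.6 N

Resolve: ΣF_x = 38.3 cos 231° + T_2 cos 103° + T_3 cos 30° = 0.
        ΣF_y = 38.3 sin 231° + T_2 sin 103° + T_3 sin 30° = 0.
The known terms sum to (-24.1, -29.76) N, so -0.2250 T_2 + 0.8660 T_3 = 24.1 and 0.9744 T_2 + 0.5000 T_3 = 29.76.
Solving simultaneously: T_2 = 14.35 N, T_3 = 31.56 N.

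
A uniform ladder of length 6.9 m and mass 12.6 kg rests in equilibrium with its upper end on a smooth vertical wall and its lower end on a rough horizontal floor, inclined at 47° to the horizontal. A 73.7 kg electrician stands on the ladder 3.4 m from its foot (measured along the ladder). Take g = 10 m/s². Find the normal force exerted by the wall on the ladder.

Torques about the foot: N_wall · 6.9 sin 47° = 12.6×10×3.45 cos 47° + 73.7×10×3.4 cos 47° → N_wall = 397.4 N.

N_wall ≈ 397 N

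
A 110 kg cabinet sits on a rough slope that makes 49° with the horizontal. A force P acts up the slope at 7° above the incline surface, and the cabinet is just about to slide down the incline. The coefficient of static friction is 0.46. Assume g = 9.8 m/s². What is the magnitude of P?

P ≈ 521 N

On the verge of sliding down the incline, friction equals μN and acts up the slope.
Perpendicular: N + P sin 7° = W cos 49° = 707.2 N.
Along incline: P cos 7° + μN = W sin 49° with W sin 49° = 813.6 N.
Solving the pair for P and N: P = 521.4 N, N = 643.7 N (and f = μN = 296.1 N).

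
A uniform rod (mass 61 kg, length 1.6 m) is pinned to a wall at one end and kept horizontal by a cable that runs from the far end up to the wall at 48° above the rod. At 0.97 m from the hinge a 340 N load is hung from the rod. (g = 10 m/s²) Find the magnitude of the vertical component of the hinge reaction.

|H_y| ≈ 439 N

Take torques about the hinge: T sin 48° · 1.6 = 61×10×0.8 + 340×0.97 = 817.8 N·m.
So T = 817.8 / (0.7431 × 1.6) = 687.79 N.
ΣF_y = 0: H_y = (61×10 + 340) − T sin 48° = 950 − 511.12 = 438.88 N.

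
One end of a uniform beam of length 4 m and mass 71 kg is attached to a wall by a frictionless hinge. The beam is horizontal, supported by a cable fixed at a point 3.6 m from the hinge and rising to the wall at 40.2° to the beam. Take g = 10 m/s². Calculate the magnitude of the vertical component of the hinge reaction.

Take torques about the hinge: T sin 40.2° · 3.6 = 71×10×2 = 1420 N·m.
So T = 1420 / (0.6455 × 3.6) = 611.11 N.
ΣF_y = 0: H_y = (71×10) − T sin 40.2° = 710 − 394.44 = 315.56 N.

|H_y| ≈ 316 N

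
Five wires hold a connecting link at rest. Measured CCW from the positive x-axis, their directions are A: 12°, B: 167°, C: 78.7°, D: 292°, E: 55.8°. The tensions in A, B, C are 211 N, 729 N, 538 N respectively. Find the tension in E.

T_E ≈ 113 N

Resolve: ΣF_x = 211 cos 12° + 729 cos 167° + 538 cos 78.7° + T_D cos 292° + T_E cos 55.8° = 0.
        ΣF_y = 211 sin 12° + 729 sin 167° + 538 sin 78.7° + T_D sin 292° + T_E sin 55.8° = 0.
The known terms sum to (-398.5, 735.4) N, so 0.3746 T_D + 0.5621 T_E = 398.5 and -0.9272 T_D + 0.8271 T_E = -735.4.
Solving simultaneously: T_D = 894.1 N, T_E = 113.1 N.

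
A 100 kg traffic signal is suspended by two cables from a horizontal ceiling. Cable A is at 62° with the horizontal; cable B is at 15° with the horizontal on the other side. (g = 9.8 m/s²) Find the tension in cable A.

Weight W = 100 × 9.8 = 980 N acts straight down.
Horizontal: T_A cos 62° = T_B cos 15°  →  T_B = 0.486 T_A.
Vertical: T_A sin 62° + T_B sin 15° = 980.
Substituting the horizontal relation into the vertical equation gives 1.009 T_A = 980, so T_A = 971.5 N.

T_A ≈ 972 N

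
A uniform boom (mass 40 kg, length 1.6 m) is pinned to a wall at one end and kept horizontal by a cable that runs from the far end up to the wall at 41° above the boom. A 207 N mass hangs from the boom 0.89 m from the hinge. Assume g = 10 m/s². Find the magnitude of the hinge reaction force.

Take torques about the hinge: T sin 41° · 1.6 = 40×10×0.8 + 207×0.89 = 504.23 N·m.
So T = 504.23 / (0.6561 × 1.6) = 480.36 N.
ΣF_x = 0: H_x = T cos 41° = 362.53 N.
ΣF_y = 0: H_y = (40×10 + 207) − T sin 41° = 607 − 315.14 = 291.86 N.
|H| = √(H_x² + H_y²) = √((362.53)² + (291.86)²) = 465.41 N.

|H| ≈ 465 N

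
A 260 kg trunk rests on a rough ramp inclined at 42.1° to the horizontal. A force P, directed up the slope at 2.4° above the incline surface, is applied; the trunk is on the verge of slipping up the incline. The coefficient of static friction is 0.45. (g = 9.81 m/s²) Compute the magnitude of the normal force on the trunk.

On the verge of sliding up the incline, friction equals μN and acts down the slope.
Perpendicular: N + P sin 2.4° = W cos 42.1° = 1892 N.
Along incline: P cos 2.4° = W sin 42.1° + μN  with W sin 42.1° = 1710 N.
Solving the pair for P and N: P = 2516 N, N = 1787 N (and f = μN = 804.2 N).

N ≈ 1790 N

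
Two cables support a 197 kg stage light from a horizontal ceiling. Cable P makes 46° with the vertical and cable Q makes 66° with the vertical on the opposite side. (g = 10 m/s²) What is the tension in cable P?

T_P ≈ 1940 N

Angles from the horizontal: cable P is 90° − 46° = 44°, cable Q is 90° − 66° = 24°.
Weight W = 197 × 10 = 1970 N acts straight down.
Horizontal: T_P cos 44° = T_Q cos 24°  →  T_Q = 0.7874 T_P.
Vertical: T_P sin 44° + T_Q sin 24° = 1970.
Substituting the horizontal relation into the vertical equation gives 1.015 T_P = 1970, so T_P = 1941 N.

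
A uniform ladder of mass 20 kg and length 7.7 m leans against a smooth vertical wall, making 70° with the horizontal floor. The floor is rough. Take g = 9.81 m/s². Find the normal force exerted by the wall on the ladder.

Torques about the foot: N_wall · 7.7 sin 70° = 20×9.81×3.85 cos 70° → N_wall = 35.705 N.

N_wall ≈ 35.7 N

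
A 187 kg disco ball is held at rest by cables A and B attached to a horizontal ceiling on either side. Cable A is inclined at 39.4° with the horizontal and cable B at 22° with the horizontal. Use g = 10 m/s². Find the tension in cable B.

T_B ≈ 1650 N

Weight W = 187 × 10 = 1870 N acts straight down.
Horizontal: T_A cos 39.4° = T_B cos 22°  →  T_A = 1.2 T_B.
Vertical: T_A sin 39.4° + T_B sin 22° = 1870.
Substituting the horizontal relation into the vertical equation gives 1.136 T_B = 1870, so T_B = 1646 N.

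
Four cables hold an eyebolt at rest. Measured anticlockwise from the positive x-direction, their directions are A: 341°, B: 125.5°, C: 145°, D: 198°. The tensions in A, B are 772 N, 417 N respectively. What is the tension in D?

Resolve: ΣF_x = 772 cos 341° + 417 cos 125.5° + T_C cos 145° + T_D cos 198° = 0.
        ΣF_y = 772 sin 341° + 417 sin 125.5° + T_C sin 145° + T_D sin 198° = 0.
The known terms sum to (487.8, 88.15) N, so -0.8192 T_C − 0.9511 T_D = -487.8 and 0.5736 T_C − 0.3090 T_D = -88.15.
Solving simultaneously: T_C = 83.77 N, T_D = 440.7 N.

T_D ≈ 441 N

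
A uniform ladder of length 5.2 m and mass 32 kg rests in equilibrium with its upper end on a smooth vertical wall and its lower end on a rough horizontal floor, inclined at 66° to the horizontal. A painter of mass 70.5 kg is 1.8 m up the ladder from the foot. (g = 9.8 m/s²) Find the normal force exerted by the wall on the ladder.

N_wall ≈ 176 N

Torques about the foot: N_wall · 5.2 sin 66° = 32×9.8×2.6 cos 66° + 70.5×9.8×1.8 cos 66° → N_wall = 176.29 N.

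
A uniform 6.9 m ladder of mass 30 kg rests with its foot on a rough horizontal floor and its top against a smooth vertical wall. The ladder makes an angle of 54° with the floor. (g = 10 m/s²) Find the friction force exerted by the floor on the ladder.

f ≈ 109 N

Torques about the foot: N_wall · 6.9 sin 54° = 30×10×3.45 cos 54° → N_wall = 108.98 N.
ΣF_x = 0: f_floor = N_wall = 108.98 N.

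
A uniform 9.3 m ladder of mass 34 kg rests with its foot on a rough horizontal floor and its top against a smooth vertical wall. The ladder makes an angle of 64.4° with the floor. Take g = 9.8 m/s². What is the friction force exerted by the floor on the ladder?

f ≈ 79.8 N

Torques about the foot: N_wall · 9.3 sin 64.4° = 34×9.8×4.65 cos 64.4° → N_wall = 79.821 N.
ΣF_x = 0: f_floor = N_wall = 79.821 N.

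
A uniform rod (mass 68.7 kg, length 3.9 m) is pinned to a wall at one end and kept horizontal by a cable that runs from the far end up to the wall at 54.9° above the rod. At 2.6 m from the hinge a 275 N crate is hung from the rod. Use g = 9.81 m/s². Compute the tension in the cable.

Take torques about the hinge: T sin 54.9° · 3.9 = 68.7×9.81×1.95 + 275×2.6 = 2029.2 N·m.
So T = 2029.2 / (0.8181 × 3.9) = 635.96 N.

T ≈ 636 N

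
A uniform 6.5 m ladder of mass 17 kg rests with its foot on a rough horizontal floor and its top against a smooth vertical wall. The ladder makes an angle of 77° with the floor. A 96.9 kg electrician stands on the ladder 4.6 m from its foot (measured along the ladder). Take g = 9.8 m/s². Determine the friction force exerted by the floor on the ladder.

Torques about the foot: N_wall · 6.5 sin 77° = 17×9.8×3.25 cos 77° + 96.9×9.8×4.6 cos 77° → N_wall = 174.38 N.
ΣF_x = 0: f_floor = N_wall = 174.38 N.

f ≈ 174 N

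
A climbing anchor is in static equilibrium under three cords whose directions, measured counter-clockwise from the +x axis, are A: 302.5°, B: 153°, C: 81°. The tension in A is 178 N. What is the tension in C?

T_C ≈ 95 N

Resolve: ΣF_x = 178 cos 302.5° + T_B cos 153° + T_C cos 81° = 0.
        ΣF_y = 178 sin 302.5° + T_B sin 153° + T_C sin 81° = 0.
The known terms sum to (95.64, -150.1) N, so -0.8910 T_B + 0.1564 T_C = -95.64 and 0.4540 T_B + 0.9877 T_C = 150.1.
Solving simultaneously: T_B = 124 N, T_C = 94.99 N.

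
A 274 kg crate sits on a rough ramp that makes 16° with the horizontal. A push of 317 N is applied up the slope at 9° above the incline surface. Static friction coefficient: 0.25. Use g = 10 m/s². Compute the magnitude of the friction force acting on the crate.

f ≈ 442 N

Axes along / perpendicular to the incline. W sin 16° = 755.2 N down-slope; W cos 16° = 2634 N into the surface.
Perpendicular: N = W cos 16° − P sin 9° = 2634 − 49.59 = 2584 N.
Along incline: P cos 9° + f = W sin 16° (friction acts up-slope) → f = 755.2 − 313.1 = 442.1 N.
|f| = 442.1 N ≤ μN = 646.1 N, so the crate is indeed static.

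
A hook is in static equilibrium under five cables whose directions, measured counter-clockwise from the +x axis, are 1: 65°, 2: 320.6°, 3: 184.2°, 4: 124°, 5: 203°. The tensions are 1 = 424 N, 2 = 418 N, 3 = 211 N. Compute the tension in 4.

Resolve: ΣF_x = 424 cos 65° + 418 cos 320.6° + 211 cos 184.2° + T_4 cos 124° + T_5 cos 203° = 0.
        ΣF_y = 424 sin 65° + 418 sin 320.6° + 211 sin 184.2° + T_4 sin 124° + T_5 sin 203° = 0.
The known terms sum to (291.8, 103.5) N, so -0.5592 T_4 − 0.9205 T_5 = -291.8 and 0.8290 T_4 − 0.3907 T_5 = -103.5.
Solving simultaneously: T_4 = 19.07 N, T_5 = 305.4 N.

T_4 ≈ 19.1 N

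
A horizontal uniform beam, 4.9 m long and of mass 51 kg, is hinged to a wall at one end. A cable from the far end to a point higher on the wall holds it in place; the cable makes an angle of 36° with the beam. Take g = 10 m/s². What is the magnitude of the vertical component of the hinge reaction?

Take torques about the hinge: T sin 36° · 4.9 = 51×10×2.45 = 1249.5 N·m.
So T = 1249.5 / (0.5878 × 4.9) = 433.83 N.
ΣF_y = 0: H_y = (51×10) − T sin 36° = 510 − 255 = 255 N.

|H_y| ≈ 255 N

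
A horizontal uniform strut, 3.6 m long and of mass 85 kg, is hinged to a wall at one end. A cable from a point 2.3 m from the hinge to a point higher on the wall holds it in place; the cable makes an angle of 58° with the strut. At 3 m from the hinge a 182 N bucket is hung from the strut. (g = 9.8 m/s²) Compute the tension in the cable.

Take torques about the hinge: T sin 58° · 2.3 = 85×9.8×1.8 + 182×3 = 2045.4 N·m.
So T = 2045.4 / (0.8480 × 2.3) = 1048.6 N.

T ≈ 1050 N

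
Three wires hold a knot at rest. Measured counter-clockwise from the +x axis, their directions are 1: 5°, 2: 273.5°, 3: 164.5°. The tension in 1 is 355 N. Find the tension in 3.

T_3 ≈ 375 N

Resolve: ΣF_x = 355 cos 5° + T_2 cos 273.5° + T_3 cos 164.5° = 0.
        ΣF_y = 355 sin 5° + T_2 sin 273.5° + T_3 sin 164.5° = 0.
The known terms sum to (353.6, 30.94) N, so 0.0610 T_2 − 0.9636 T_3 = -353.6 and -0.9981 T_2 + 0.2672 T_3 = -30.94.
Solving simultaneously: T_2 = 131.5 N, T_3 = 375.3 N.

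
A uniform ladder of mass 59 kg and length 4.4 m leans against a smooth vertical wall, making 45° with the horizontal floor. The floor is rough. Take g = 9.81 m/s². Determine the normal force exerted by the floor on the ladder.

N_floor ≈ 579 N

ΣF_y = 0: N_floor = 59×9.81 = 578.79 N.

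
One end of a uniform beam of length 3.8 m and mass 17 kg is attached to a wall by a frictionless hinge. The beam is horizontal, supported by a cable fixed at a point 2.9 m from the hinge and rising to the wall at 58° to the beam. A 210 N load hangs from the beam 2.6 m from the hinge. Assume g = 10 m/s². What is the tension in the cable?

Take torques about the hinge: T sin 58° · 2.9 = 17×10×1.9 + 210×2.6 = 869 N·m.
So T = 869 / (0.8480 × 2.9) = 353.35 N.

T ≈ 353 N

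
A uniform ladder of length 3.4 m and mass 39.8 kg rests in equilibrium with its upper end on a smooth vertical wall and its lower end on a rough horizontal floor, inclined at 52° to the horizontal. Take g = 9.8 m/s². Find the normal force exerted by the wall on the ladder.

N_wall ≈ 152 N

Torques about the foot: N_wall · 3.4 sin 52° = 39.8×9.8×1.7 cos 52° → N_wall = 152.37 N.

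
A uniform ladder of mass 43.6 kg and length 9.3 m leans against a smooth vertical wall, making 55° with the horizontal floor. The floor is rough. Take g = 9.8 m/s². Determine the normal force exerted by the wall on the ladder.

Torques about the foot: N_wall · 9.3 sin 55° = 43.6×9.8×4.65 cos 55° → N_wall = 149.59 N.

N_wall ≈ 150 N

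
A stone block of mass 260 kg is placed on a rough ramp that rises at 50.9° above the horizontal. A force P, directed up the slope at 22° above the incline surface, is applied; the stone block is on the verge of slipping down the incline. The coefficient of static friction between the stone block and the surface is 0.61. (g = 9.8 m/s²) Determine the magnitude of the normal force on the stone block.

N ≈ 1070 N

On the verge of sliding down the incline, friction equals μN and acts up the slope.
Perpendicular: N + P sin 22° = W cos 50.9° = 1607 N.
Along incline: P cos 22° + μN = W sin 50.9° with W sin 50.9° = 1977 N.
Solving the pair for P and N: P = 1427 N, N = 1072 N (and f = μN = 654.1 N).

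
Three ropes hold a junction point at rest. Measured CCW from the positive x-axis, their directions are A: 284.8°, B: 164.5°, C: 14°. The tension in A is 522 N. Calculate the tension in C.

T_C ≈ 915 N

Resolve: ΣF_x = 522 cos 284.8° + T_B cos 164.5° + T_C cos 14° = 0.
        ΣF_y = 522 sin 284.8° + T_B sin 164.5° + T_C sin 14° = 0.
The known terms sum to (133.3, -504.7) N, so -0.9636 T_B + 0.9703 T_C = -133.3 and 0.2672 T_B + 0.2419 T_C = 504.7.
Solving simultaneously: T_B = 1060 N, T_C = 915.3 N.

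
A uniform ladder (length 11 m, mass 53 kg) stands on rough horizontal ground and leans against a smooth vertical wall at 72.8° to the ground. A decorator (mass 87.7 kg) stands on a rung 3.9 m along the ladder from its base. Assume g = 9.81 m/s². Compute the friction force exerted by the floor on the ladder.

f ≈ 175 N

Torques about the foot: N_wall · 11 sin 72.8° = 53×9.81×5.5 cos 72.8° + 87.7×9.81×3.9 cos 72.8° → N_wall = 174.89 N.
ΣF_x = 0: f_floor = N_wall = 174.89 N.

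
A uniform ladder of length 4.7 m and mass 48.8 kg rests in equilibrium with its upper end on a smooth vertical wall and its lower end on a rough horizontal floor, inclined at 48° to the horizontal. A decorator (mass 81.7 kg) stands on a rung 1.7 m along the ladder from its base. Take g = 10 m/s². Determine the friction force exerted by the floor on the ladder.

f ≈ 486 N

Torques about the foot: N_wall · 4.7 sin 48° = 48.8×10×2.35 cos 48° + 81.7×10×1.7 cos 48° → N_wall = 485.78 N.
ΣF_x = 0: f_floor = N_wall = 485.78 N.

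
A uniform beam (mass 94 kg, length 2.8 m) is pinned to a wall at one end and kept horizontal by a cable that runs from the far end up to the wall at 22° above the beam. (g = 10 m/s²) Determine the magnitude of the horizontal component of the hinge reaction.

Take torques about the hinge: T sin 22° · 2.8 = 94×10×1.4 = 1316 N·m.
So T = 1316 / (0.3746 × 2.8) = 1254.6 N.
ΣF_x = 0: H_x = T cos 22° = 1163.3 N.

H_x ≈ 1160 N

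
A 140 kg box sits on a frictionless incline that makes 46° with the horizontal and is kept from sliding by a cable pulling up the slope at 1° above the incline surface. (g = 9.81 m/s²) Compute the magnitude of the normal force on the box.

N ≈ 937 N

Take axes along and perpendicular to the incline. Weight components: W sin 46° = 987.9 N down-slope, W cos 46° = 954 N into the surface.
Along incline: T cos 1° = W sin 46° → T = 988.1 N.
Perpendicular: N = W cos 46° − T sin 1° = 936.8 N.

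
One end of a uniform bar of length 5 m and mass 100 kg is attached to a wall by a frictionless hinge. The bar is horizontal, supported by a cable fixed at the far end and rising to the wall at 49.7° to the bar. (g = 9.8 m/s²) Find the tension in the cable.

T ≈ 642 N

Take torques about the hinge: T sin 49.7° · 5 = 100×9.8×2.5 = 2450 N·m.
So T = 2450 / (0.7627 × 5) = 642.48 N.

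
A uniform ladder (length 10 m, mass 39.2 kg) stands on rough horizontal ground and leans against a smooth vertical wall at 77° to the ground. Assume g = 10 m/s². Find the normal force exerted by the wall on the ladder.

Torques about the foot: N_wall · 10 sin 77° = 39.2×10×5 cos 77° → N_wall = 45.25 N.

N_wall ≈ 45.3 N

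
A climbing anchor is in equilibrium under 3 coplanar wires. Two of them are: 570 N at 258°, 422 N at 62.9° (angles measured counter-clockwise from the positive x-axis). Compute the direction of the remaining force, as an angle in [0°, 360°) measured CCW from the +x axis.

θ ≈ 112°

Sum the known components: ΣF_x = 73.73 N, ΣF_y = -181.9 N.
For equilibrium the remaining force must supply (−ΣF_x, −ΣF_y) = (-73.73, 181.9) N.
Magnitude = √((-73.73)² + (181.9)²) = 196.3 N; direction = atan2(181.9, -73.73) = 112.1°.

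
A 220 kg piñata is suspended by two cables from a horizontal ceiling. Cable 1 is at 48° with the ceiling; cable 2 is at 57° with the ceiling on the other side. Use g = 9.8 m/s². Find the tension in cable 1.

Weight W = 220 × 9.8 = 2156 N acts straight down.
Horizontal: T_1 cos 48° = T_2 cos 57°  →  T_2 = 1.229 T_1.
Vertical: T_1 sin 48° + T_2 sin 57° = 2156.
Substituting the horizontal relation into the vertical equation gives 1.774 T_1 = 2156, so T_1 = 1216 N.

T_1 ≈ 1220 N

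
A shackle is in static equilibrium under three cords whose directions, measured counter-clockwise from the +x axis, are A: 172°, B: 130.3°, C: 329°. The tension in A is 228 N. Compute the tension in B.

T_B ≈ 278 N

Resolve: ΣF_x = 228 cos 172° + T_B cos 130.3° + T_C cos 329° = 0.
        ΣF_y = 228 sin 172° + T_B sin 130.3° + T_C sin 329° = 0.
The known terms sum to (-225.8, 31.73) N, so -0.6468 T_B + 0.8572 T_C = 225.8 and 0.7627 T_B − 0.5150 T_C = -31.73.
Solving simultaneously: T_B = 277.9 N, T_C = 473.1 N.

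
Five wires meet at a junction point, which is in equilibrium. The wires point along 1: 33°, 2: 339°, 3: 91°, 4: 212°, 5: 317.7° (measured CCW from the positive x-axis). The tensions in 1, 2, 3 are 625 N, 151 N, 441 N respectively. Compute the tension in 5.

T_5 ≈ 279 N

Resolve: ΣF_x = 625 cos 33° + 151 cos 339° + 441 cos 91° + T_4 cos 212° + T_5 cos 317.7° = 0.
        ΣF_y = 625 sin 33° + 151 sin 339° + 441 sin 91° + T_4 sin 212° + T_5 sin 317.7° = 0.
The known terms sum to (657.4, 727.2) N, so -0.8480 T_4 + 0.7396 T_5 = -657.4 and -0.5299 T_4 − 0.6730 T_5 = -727.2.
Solving simultaneously: T_4 = 1018 N, T_5 = 278.7 N.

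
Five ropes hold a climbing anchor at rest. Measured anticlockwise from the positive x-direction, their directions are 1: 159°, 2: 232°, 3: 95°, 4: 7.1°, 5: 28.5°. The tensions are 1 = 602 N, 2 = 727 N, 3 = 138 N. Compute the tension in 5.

Resolve: ΣF_x = 602 cos 159° + 727 cos 232° + 138 cos 95° + T_4 cos 7.1° + T_5 cos 28.5° = 0.
        ΣF_y = 602 sin 159° + 727 sin 232° + 138 sin 95° + T_4 sin 7.1° + T_5 sin 28.5° = 0.
The known terms sum to (-1022, -219.7) N, so 0.9923 T_4 + 0.8788 T_5 = 1022 and 0.1236 T_4 + 0.4772 T_5 = 219.7.
Solving simultaneously: T_4 = 806.9 N, T_5 = 251.4 N.

T_5 ≈ 251 N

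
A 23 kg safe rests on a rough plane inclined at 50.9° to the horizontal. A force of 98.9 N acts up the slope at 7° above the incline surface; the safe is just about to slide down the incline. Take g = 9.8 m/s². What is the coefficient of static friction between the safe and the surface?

μ ≈ 0.590

On the verge of sliding down the incline, friction is at its maximum μN and acts up the slope.
Perpendicular to incline: N = W cos 50.9° − P sin 7° = 142.2 − 12.05 = 130.1 N.
Along incline: P cos 7° + μN = W sin 50.9° → μ = (W sin 50.9° − P cos 7°) / N = 0.59.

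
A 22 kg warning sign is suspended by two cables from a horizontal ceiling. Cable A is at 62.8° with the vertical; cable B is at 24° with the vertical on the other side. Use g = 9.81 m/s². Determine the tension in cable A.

T_A ≈ 87.9 N

Angles from the horizontal: cable A is 90° − 62.8° = 27.2°, cable B is 90° − 24° = 66°.
Weight W = 22 × 9.81 = 215.8 N acts straight down.
Horizontal: T_A cos 27.2° = T_B cos 66°  →  T_B = 2.187 T_A.
Vertical: T_A sin 27.2° + T_B sin 66° = 215.8.
Substituting the horizontal relation into the vertical equation gives 2.455 T_A = 215.8, so T_A = 87.92 N.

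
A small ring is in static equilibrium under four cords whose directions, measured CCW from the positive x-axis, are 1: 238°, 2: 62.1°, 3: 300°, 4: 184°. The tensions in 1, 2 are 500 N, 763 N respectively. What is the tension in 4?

Resolve: ΣF_x = 500 cos 238° + 763 cos 62.1° + T_3 cos 300° + T_4 cos 184° = 0.
        ΣF_y = 500 sin 238° + 763 sin 62.1° + T_3 sin 300° + T_4 sin 184° = 0.
The known terms sum to (92.07, 250.3) N, so 0.5000 T_3 − 0.9976 T_4 = -92.07 and -0.8660 T_3 − 0.0698 T_4 = -250.3.
Solving simultaneously: T_3 = 270.6 N, T_4 = 228 N.

T_4 ≈ 228 N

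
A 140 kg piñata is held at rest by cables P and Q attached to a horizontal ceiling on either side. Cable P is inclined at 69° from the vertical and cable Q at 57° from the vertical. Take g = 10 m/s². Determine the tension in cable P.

Angles from the horizontal: cable P is 90° − 69° = 21°, cable Q is 90° − 57° = 33°.
Weight W = 140 × 10 = 1400 N acts straight down.
Horizontal: T_P cos 21° = T_Q cos 33°  →  T_Q = 1.113 T_P.
Vertical: T_P sin 21° + T_Q sin 33° = 1400.
Substituting the horizontal relation into the vertical equation gives 0.9646 T_P = 1400, so T_P = 1451 N.

T_P ≈ 1450 N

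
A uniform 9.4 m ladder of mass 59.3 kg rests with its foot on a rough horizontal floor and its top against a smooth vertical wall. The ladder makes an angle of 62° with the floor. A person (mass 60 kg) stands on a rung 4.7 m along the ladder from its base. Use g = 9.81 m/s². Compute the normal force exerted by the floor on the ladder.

ΣF_y = 0: N_floor = 59.3×9.81 + 60×9.81 = 1170.3 N.

N_floor ≈ 1170 N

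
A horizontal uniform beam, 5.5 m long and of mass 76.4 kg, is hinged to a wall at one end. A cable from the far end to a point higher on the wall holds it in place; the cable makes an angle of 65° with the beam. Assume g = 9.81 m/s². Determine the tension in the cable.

Take torques about the hinge: T sin 65° · 5.5 = 76.4×9.81×2.75 = 2061.1 N·m.
So T = 2061.1 / (0.9063 × 5.5) = 413.48 N.

T ≈ 413 N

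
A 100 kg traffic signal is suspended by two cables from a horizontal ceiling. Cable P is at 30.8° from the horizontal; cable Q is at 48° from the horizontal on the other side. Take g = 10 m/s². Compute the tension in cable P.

Weight W = 100 × 10 = 1000 N acts straight down.
Horizontal: T_P cos 30.8° = T_Q cos 48°  →  T_Q = 1.284 T_P.
Vertical: T_P sin 30.8° + T_Q sin 48° = 1000.
Substituting the horizontal relation into the vertical equation gives 1.466 T_P = 1000, so T_P = 682.1 N.

T_P ≈ 682 N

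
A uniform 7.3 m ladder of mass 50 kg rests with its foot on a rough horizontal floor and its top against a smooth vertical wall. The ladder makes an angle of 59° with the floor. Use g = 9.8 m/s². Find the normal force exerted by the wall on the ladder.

N_wall ≈ 147 N

Torques about the foot: N_wall · 7.3 sin 59° = 50×9.8×3.65 cos 59° → N_wall = 147.21 N.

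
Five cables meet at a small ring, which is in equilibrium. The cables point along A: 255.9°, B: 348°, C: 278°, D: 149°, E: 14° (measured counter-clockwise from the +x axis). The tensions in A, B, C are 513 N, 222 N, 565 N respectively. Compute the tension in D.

Resolve: ΣF_x = 513 cos 255.9° + 222 cos 348° + 565 cos 278° + T_D cos 149° + T_E cos 14° = 0.
        ΣF_y = 513 sin 255.9° + 222 sin 348° + 565 sin 278° + T_D sin 149° + T_E sin 14° = 0.
The known terms sum to (170.8, -1103) N, so -0.8572 T_D + 0.9703 T_E = -170.8 and 0.5150 T_D + 0.2419 T_E = 1103.
Solving simultaneously: T_D = 1572 N, T_E = 1213 N.

T_D ≈ 1570 N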